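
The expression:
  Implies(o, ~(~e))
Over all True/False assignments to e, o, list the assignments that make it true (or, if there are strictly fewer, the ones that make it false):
is false only for:
  e=False, o=True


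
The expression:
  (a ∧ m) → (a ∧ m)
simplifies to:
True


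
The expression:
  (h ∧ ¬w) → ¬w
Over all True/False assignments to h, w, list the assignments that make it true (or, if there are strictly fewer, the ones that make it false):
is always true.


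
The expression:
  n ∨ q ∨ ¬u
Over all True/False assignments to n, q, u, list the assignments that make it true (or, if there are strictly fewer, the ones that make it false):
is false only for:
  n=False, q=False, u=True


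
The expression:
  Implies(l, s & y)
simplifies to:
~l | (s & y)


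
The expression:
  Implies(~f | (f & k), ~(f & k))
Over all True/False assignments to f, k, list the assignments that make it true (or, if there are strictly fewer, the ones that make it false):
is false only for:
  f=True, k=True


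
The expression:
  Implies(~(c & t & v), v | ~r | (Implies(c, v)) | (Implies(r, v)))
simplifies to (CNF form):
v | ~c | ~r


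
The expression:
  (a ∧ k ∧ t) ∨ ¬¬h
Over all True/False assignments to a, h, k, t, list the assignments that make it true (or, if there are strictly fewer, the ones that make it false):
is false only for:
  a=False, h=False, k=False, t=False;
  a=False, h=False, k=False, t=True;
  a=False, h=False, k=True, t=False;
  a=False, h=False, k=True, t=True;
  a=True, h=False, k=False, t=False;
  a=True, h=False, k=False, t=True;
  a=True, h=False, k=True, t=False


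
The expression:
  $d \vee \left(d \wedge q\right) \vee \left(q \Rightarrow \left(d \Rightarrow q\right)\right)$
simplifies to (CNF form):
$\text{True}$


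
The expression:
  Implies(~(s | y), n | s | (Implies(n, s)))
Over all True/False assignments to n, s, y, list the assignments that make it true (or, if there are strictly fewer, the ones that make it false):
is always true.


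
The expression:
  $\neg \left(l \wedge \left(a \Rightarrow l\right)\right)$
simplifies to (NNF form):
$\neg l$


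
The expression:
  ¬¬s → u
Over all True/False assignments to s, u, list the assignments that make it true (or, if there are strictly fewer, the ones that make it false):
is false only for:
  s=True, u=False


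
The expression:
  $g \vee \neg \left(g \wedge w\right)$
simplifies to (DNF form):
$\text{True}$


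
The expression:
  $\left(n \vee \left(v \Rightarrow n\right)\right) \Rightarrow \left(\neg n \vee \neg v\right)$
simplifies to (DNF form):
$\neg n \vee \neg v$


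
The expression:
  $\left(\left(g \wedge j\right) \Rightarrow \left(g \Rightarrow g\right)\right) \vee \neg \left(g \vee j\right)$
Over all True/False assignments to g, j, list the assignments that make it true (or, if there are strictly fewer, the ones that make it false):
is always true.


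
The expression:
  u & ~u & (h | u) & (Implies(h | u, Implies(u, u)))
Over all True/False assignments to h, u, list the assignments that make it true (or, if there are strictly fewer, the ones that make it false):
is never true.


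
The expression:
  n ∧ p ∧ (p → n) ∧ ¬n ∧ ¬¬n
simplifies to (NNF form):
False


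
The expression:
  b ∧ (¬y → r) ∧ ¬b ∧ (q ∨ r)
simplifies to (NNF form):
False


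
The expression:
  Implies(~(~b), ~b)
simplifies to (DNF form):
~b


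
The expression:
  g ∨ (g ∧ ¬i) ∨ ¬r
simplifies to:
g ∨ ¬r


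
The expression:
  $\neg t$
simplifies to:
$\neg t$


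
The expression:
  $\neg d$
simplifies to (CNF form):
$\neg d$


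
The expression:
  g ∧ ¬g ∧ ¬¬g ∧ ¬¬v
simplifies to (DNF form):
False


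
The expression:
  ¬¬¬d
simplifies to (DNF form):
¬d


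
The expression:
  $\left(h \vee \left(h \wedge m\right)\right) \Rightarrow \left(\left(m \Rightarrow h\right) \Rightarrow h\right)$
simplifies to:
$\text{True}$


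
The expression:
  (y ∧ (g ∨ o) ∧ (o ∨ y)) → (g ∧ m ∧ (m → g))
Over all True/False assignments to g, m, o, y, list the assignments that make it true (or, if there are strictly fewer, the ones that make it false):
is false only for:
  g=False, m=False, o=True, y=True;
  g=False, m=True, o=True, y=True;
  g=True, m=False, o=False, y=True;
  g=True, m=False, o=True, y=True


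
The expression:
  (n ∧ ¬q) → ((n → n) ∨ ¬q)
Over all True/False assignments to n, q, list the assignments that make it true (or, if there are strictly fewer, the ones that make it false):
is always true.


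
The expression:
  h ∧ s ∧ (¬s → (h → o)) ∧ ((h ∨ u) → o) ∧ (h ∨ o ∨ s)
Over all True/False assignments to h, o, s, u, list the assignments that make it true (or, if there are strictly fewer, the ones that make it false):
is true only for:
  h=True, o=True, s=True, u=False;
  h=True, o=True, s=True, u=True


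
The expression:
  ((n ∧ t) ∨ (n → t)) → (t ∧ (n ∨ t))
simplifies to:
n ∨ t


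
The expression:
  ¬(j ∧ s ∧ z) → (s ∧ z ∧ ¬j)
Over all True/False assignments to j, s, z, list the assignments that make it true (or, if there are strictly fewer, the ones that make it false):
is true only for:
  j=False, s=True, z=True;
  j=True, s=True, z=True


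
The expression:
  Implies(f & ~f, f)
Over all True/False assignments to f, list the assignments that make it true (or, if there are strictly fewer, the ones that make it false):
is always true.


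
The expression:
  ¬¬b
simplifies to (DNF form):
b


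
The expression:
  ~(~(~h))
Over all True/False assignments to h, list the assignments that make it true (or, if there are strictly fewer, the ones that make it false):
is true only for:
  h=False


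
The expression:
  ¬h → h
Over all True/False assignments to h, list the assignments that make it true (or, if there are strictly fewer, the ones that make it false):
is true only for:
  h=True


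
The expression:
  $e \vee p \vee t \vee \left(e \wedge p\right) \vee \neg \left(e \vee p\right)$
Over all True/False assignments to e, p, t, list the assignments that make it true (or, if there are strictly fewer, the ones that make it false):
is always true.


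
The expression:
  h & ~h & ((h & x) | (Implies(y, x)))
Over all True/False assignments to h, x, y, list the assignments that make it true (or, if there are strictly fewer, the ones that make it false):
is never true.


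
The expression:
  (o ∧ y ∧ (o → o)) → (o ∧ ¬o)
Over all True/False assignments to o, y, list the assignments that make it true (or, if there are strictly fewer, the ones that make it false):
is false only for:
  o=True, y=True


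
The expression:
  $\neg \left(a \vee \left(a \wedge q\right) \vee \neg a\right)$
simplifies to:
$\text{False}$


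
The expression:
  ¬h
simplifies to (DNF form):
¬h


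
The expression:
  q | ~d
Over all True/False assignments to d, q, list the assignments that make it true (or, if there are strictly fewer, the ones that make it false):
is false only for:
  d=True, q=False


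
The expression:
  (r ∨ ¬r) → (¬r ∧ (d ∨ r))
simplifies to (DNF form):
d ∧ ¬r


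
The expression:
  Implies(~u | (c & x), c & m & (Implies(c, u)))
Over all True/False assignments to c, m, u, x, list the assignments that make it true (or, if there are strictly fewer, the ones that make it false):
is true only for:
  c=False, m=False, u=True, x=False;
  c=False, m=False, u=True, x=True;
  c=False, m=True, u=True, x=False;
  c=False, m=True, u=True, x=True;
  c=True, m=False, u=True, x=False;
  c=True, m=True, u=True, x=False;
  c=True, m=True, u=True, x=True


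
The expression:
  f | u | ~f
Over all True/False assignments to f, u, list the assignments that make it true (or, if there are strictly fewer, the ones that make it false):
is always true.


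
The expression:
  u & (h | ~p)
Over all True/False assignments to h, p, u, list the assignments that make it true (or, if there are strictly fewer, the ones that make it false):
is true only for:
  h=False, p=False, u=True;
  h=True, p=False, u=True;
  h=True, p=True, u=True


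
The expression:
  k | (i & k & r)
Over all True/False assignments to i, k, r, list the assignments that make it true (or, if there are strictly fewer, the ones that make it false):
is true only for:
  i=False, k=True, r=False;
  i=False, k=True, r=True;
  i=True, k=True, r=False;
  i=True, k=True, r=True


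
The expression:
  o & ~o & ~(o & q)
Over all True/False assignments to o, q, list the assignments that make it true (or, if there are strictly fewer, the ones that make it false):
is never true.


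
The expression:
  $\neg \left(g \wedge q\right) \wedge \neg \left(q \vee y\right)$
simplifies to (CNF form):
$\neg q \wedge \neg y$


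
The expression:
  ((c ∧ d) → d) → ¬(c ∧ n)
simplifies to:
¬c ∨ ¬n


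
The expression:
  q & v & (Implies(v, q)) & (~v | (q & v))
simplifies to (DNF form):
q & v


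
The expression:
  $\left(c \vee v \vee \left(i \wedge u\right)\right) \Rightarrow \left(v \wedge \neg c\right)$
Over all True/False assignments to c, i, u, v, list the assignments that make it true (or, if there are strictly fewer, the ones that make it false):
is true only for:
  c=False, i=False, u=False, v=False;
  c=False, i=False, u=False, v=True;
  c=False, i=False, u=True, v=False;
  c=False, i=False, u=True, v=True;
  c=False, i=True, u=False, v=False;
  c=False, i=True, u=False, v=True;
  c=False, i=True, u=True, v=True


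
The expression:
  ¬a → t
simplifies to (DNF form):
a ∨ t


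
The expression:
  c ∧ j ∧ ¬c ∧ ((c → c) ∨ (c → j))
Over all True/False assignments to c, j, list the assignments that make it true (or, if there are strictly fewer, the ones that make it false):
is never true.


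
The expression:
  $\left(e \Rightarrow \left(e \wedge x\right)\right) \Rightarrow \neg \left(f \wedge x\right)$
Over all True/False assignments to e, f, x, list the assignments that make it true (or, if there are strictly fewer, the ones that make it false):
is false only for:
  e=False, f=True, x=True;
  e=True, f=True, x=True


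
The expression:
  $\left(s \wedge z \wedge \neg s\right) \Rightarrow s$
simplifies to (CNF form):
$\text{True}$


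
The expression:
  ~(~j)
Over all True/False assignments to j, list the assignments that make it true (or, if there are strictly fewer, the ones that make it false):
is true only for:
  j=True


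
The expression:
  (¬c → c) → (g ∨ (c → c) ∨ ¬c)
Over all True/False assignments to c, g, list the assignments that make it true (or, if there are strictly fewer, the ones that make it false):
is always true.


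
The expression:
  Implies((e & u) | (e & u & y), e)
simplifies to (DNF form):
True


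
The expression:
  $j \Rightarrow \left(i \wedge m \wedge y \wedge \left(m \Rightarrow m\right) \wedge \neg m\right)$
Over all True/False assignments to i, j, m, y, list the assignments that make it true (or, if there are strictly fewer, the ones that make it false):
is true only for:
  i=False, j=False, m=False, y=False;
  i=False, j=False, m=False, y=True;
  i=False, j=False, m=True, y=False;
  i=False, j=False, m=True, y=True;
  i=True, j=False, m=False, y=False;
  i=True, j=False, m=False, y=True;
  i=True, j=False, m=True, y=False;
  i=True, j=False, m=True, y=True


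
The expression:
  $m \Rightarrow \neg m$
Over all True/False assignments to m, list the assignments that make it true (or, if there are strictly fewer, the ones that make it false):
is true only for:
  m=False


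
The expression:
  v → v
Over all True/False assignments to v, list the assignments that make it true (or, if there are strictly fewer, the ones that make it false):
is always true.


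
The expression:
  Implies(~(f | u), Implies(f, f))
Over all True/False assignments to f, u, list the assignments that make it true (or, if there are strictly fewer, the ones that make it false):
is always true.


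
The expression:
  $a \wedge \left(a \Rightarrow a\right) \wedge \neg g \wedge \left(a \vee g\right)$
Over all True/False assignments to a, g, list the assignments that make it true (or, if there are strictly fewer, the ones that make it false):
is true only for:
  a=True, g=False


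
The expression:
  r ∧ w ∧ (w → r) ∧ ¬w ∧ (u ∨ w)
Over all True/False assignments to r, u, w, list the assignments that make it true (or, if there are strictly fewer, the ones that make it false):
is never true.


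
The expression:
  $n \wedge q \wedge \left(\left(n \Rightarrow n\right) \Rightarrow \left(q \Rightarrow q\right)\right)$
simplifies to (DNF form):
$n \wedge q$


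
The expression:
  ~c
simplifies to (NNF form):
~c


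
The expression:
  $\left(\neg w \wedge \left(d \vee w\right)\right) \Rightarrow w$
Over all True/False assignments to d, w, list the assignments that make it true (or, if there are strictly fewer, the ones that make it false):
is false only for:
  d=True, w=False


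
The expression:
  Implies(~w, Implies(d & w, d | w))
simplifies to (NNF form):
True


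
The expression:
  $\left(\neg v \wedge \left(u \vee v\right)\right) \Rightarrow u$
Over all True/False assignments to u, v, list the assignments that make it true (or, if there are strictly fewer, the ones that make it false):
is always true.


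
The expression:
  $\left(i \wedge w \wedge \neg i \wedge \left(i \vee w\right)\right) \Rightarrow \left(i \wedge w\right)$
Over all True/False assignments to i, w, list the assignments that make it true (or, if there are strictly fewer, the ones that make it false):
is always true.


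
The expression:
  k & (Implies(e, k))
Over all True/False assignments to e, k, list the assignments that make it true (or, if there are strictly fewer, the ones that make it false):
is true only for:
  e=False, k=True;
  e=True, k=True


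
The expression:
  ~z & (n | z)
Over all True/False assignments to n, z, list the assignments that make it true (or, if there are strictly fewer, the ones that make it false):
is true only for:
  n=True, z=False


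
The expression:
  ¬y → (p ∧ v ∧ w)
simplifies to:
y ∨ (p ∧ v ∧ w)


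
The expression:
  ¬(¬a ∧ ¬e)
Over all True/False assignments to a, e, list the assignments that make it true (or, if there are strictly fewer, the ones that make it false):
is false only for:
  a=False, e=False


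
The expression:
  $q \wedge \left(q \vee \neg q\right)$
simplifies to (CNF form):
$q$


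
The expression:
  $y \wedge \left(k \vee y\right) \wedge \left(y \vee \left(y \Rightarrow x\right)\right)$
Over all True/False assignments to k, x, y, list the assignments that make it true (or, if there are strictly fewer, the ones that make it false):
is true only for:
  k=False, x=False, y=True;
  k=False, x=True, y=True;
  k=True, x=False, y=True;
  k=True, x=True, y=True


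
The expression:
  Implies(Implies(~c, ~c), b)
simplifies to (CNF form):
b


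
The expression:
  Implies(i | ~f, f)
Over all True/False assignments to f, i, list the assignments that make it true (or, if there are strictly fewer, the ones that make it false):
is true only for:
  f=True, i=False;
  f=True, i=True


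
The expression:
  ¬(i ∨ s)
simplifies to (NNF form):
¬i ∧ ¬s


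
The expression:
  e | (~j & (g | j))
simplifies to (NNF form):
e | (g & ~j)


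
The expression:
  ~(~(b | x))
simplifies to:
b | x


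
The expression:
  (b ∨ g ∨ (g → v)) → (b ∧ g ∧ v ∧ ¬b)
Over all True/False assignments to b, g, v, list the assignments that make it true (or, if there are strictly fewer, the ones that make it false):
is never true.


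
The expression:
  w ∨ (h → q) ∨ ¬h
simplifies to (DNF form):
q ∨ w ∨ ¬h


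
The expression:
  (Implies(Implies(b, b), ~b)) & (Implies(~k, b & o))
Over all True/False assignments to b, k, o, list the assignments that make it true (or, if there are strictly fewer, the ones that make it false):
is true only for:
  b=False, k=True, o=False;
  b=False, k=True, o=True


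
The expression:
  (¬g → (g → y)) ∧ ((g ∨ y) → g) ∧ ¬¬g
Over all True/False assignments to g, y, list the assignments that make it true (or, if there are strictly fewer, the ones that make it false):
is true only for:
  g=True, y=False;
  g=True, y=True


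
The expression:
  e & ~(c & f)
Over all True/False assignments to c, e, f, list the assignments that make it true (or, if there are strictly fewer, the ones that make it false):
is true only for:
  c=False, e=True, f=False;
  c=False, e=True, f=True;
  c=True, e=True, f=False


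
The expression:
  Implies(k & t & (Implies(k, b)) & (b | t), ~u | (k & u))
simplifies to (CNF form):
True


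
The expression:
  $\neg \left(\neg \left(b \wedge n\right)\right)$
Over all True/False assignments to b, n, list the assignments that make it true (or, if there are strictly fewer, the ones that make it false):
is true only for:
  b=True, n=True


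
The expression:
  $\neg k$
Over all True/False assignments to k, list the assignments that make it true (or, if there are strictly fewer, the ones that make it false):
is true only for:
  k=False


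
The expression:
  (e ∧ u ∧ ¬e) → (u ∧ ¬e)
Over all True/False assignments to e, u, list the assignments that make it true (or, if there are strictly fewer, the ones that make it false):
is always true.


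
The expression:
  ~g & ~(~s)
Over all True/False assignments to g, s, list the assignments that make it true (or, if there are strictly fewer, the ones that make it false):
is true only for:
  g=False, s=True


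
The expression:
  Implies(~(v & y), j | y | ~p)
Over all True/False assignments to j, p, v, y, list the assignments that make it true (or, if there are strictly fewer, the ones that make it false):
is false only for:
  j=False, p=True, v=False, y=False;
  j=False, p=True, v=True, y=False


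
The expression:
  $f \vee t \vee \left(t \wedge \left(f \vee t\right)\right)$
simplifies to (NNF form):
$f \vee t$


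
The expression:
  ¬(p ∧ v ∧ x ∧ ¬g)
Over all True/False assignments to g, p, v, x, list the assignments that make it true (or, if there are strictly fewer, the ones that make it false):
is false only for:
  g=False, p=True, v=True, x=True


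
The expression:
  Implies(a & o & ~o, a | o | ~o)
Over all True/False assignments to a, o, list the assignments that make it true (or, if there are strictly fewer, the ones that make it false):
is always true.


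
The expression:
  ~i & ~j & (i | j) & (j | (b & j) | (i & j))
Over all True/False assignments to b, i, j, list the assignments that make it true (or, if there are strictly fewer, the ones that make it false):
is never true.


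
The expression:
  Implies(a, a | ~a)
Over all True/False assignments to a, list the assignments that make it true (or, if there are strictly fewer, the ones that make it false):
is always true.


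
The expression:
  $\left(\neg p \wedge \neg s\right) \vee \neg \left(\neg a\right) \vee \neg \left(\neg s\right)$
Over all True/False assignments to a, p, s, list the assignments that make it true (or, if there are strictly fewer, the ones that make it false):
is false only for:
  a=False, p=True, s=False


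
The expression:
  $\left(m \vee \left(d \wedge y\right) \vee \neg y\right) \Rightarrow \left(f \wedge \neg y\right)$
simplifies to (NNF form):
$\left(f \wedge \neg y\right) \vee \left(y \wedge \neg d \wedge \neg m\right)$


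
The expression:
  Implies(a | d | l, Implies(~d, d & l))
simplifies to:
d | (~a & ~l)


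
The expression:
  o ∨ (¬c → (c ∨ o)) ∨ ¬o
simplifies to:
True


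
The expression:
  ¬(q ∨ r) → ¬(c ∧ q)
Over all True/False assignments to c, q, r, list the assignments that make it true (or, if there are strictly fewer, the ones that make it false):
is always true.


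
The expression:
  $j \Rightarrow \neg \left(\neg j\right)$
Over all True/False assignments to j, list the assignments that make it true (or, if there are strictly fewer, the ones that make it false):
is always true.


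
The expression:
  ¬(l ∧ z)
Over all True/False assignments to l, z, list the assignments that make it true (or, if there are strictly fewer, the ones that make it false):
is false only for:
  l=True, z=True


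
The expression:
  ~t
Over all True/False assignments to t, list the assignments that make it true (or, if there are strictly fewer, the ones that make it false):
is true only for:
  t=False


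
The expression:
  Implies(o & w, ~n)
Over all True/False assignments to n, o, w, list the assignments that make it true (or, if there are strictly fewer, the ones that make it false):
is false only for:
  n=True, o=True, w=True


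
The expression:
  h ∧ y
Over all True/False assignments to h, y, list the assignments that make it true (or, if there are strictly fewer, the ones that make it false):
is true only for:
  h=True, y=True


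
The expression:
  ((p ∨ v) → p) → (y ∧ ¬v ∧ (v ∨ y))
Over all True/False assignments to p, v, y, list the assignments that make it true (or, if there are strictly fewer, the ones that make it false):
is true only for:
  p=False, v=False, y=True;
  p=False, v=True, y=False;
  p=False, v=True, y=True;
  p=True, v=False, y=True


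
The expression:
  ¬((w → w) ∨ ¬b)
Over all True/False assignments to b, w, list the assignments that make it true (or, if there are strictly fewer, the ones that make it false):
is never true.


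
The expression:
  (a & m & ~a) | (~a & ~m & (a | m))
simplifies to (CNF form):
False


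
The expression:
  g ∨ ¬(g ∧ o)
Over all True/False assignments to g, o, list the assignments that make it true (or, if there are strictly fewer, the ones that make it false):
is always true.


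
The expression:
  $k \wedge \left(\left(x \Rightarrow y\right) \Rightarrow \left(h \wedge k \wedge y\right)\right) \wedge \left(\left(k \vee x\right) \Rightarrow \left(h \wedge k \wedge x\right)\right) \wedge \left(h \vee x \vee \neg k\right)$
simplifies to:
$h \wedge k \wedge x$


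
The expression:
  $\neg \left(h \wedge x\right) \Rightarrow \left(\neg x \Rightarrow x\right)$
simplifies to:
$x$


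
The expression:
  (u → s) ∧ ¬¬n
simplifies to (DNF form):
(n ∧ s) ∨ (n ∧ ¬u)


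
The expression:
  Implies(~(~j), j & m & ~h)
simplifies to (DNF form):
~j | (m & ~h)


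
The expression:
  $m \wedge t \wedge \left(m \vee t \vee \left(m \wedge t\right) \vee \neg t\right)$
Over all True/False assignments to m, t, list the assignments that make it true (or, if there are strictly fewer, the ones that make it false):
is true only for:
  m=True, t=True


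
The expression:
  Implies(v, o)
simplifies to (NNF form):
o | ~v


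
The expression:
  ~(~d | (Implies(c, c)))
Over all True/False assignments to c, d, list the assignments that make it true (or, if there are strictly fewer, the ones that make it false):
is never true.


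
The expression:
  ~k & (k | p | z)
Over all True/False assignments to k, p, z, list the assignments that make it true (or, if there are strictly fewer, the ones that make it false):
is true only for:
  k=False, p=False, z=True;
  k=False, p=True, z=False;
  k=False, p=True, z=True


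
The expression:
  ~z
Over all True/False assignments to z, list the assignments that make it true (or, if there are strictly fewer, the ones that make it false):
is true only for:
  z=False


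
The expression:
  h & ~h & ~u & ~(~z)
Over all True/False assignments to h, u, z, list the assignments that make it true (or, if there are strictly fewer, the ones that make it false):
is never true.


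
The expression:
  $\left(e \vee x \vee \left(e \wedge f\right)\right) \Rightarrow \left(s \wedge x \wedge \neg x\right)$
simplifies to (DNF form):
$\neg e \wedge \neg x$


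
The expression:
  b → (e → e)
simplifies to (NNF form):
True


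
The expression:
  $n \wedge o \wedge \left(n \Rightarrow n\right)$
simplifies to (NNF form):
$n \wedge o$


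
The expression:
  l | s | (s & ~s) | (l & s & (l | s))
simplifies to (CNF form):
l | s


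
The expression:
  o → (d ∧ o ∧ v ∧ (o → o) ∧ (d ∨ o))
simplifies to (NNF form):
(d ∧ v) ∨ ¬o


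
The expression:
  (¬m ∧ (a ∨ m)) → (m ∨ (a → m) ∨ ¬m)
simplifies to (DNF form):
True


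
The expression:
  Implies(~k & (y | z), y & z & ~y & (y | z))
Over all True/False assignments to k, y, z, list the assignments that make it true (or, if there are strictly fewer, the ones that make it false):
is false only for:
  k=False, y=False, z=True;
  k=False, y=True, z=False;
  k=False, y=True, z=True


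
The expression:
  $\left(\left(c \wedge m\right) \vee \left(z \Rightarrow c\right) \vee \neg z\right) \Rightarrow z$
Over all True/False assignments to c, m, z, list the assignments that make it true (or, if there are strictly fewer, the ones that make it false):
is true only for:
  c=False, m=False, z=True;
  c=False, m=True, z=True;
  c=True, m=False, z=True;
  c=True, m=True, z=True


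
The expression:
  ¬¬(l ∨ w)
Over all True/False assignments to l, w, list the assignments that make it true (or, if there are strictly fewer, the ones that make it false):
is false only for:
  l=False, w=False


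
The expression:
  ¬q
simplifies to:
¬q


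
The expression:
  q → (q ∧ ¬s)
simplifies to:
¬q ∨ ¬s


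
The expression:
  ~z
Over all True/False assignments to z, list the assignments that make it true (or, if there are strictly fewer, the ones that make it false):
is true only for:
  z=False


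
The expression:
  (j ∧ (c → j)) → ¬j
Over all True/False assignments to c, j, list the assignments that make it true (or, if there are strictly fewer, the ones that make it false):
is true only for:
  c=False, j=False;
  c=True, j=False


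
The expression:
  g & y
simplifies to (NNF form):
g & y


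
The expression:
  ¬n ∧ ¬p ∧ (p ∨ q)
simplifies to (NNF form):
q ∧ ¬n ∧ ¬p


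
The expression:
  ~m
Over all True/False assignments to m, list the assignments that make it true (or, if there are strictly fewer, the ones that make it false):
is true only for:
  m=False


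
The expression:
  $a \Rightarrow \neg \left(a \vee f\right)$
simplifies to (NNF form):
$\neg a$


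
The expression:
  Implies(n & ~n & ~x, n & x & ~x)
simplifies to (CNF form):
True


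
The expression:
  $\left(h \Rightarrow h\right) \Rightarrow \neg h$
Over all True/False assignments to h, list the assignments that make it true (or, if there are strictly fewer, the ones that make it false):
is true only for:
  h=False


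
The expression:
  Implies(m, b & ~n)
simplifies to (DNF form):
~m | (b & ~n)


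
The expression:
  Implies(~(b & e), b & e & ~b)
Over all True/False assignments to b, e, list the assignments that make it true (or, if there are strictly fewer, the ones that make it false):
is true only for:
  b=True, e=True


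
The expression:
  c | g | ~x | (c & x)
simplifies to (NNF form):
c | g | ~x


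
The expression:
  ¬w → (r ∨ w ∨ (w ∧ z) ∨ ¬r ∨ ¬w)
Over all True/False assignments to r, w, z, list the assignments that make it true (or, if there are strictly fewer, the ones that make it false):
is always true.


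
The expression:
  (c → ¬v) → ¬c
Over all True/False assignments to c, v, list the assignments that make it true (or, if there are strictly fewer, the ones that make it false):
is false only for:
  c=True, v=False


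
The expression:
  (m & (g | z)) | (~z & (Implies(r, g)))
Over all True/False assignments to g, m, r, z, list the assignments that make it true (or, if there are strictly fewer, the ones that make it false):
is false only for:
  g=False, m=False, r=False, z=True;
  g=False, m=False, r=True, z=False;
  g=False, m=False, r=True, z=True;
  g=False, m=True, r=True, z=False;
  g=True, m=False, r=False, z=True;
  g=True, m=False, r=True, z=True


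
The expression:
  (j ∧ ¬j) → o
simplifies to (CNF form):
True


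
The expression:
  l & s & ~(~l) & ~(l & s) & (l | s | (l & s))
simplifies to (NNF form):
False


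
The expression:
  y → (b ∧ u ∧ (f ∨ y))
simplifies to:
(b ∧ u) ∨ ¬y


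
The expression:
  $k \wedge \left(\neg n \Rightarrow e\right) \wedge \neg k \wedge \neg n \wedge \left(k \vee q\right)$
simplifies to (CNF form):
$\text{False}$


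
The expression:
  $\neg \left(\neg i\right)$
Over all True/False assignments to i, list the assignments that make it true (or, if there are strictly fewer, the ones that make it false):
is true only for:
  i=True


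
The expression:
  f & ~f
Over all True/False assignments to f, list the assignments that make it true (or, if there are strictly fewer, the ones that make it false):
is never true.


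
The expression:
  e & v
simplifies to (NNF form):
e & v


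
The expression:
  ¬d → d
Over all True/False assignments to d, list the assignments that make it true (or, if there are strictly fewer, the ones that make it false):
is true only for:
  d=True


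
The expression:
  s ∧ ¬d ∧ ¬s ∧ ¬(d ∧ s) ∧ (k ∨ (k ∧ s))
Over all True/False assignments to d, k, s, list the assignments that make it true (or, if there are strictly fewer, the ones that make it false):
is never true.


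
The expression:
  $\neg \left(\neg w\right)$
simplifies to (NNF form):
$w$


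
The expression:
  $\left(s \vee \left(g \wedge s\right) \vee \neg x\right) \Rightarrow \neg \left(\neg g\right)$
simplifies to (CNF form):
$\left(g \vee x\right) \wedge \left(g \vee \neg s\right)$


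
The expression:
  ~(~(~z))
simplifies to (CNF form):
~z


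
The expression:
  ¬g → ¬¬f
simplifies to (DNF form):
f ∨ g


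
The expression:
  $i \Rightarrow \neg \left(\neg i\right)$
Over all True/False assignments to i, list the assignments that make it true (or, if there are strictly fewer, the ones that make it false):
is always true.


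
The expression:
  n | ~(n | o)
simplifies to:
n | ~o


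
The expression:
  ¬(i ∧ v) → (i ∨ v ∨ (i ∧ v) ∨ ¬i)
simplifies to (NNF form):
True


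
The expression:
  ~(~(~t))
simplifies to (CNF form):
~t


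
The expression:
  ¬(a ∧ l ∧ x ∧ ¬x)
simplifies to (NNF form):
True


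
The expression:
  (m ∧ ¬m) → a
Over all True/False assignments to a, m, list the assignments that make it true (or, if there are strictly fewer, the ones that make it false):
is always true.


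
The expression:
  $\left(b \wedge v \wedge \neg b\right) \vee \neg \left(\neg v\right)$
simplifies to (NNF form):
$v$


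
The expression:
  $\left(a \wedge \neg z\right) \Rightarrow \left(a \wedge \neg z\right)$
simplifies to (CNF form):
$\text{True}$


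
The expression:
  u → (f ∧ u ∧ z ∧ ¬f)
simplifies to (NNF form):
¬u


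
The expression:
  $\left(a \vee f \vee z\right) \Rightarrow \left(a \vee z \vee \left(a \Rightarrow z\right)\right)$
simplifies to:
$\text{True}$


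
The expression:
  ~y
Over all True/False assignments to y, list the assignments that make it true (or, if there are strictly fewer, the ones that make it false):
is true only for:
  y=False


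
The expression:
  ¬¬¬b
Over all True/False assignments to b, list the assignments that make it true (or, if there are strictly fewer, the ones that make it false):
is true only for:
  b=False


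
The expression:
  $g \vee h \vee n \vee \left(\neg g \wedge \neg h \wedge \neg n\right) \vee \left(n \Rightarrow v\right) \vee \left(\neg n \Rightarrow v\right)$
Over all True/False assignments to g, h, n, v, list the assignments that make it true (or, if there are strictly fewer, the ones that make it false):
is always true.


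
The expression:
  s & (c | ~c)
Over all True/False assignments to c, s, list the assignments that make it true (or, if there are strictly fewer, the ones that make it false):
is true only for:
  c=False, s=True;
  c=True, s=True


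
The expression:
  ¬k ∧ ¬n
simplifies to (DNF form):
¬k ∧ ¬n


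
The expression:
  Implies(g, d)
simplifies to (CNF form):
d | ~g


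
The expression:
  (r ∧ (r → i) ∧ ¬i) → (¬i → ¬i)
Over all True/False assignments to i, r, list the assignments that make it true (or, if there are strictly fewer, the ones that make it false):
is always true.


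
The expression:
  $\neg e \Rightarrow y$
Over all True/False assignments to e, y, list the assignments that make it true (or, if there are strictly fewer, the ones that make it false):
is false only for:
  e=False, y=False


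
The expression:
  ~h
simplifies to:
~h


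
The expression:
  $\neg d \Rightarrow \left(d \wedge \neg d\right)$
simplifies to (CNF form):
$d$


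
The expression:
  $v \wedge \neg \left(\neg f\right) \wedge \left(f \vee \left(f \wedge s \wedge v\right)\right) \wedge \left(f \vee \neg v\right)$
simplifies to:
$f \wedge v$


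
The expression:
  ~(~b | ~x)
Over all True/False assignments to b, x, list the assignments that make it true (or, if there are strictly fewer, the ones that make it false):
is true only for:
  b=True, x=True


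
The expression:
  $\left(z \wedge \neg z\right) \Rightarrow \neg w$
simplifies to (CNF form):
$\text{True}$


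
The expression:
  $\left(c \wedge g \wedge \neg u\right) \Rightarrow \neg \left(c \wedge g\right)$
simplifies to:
$u \vee \neg c \vee \neg g$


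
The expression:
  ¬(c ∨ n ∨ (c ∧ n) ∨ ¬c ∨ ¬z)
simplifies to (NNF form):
False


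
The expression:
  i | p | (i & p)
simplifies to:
i | p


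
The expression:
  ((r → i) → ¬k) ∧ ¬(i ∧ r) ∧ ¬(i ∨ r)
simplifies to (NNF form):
¬i ∧ ¬k ∧ ¬r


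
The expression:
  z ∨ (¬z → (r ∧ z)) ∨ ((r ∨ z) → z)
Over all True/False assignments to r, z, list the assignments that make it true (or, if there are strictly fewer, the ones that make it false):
is false only for:
  r=True, z=False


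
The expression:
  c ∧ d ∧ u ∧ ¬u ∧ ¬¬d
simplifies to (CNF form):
False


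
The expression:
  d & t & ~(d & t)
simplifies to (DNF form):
False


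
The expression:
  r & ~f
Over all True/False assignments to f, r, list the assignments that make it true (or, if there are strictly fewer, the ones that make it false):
is true only for:
  f=False, r=True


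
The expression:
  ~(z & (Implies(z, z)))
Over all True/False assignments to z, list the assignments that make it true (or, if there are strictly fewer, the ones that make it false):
is true only for:
  z=False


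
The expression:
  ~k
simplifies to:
~k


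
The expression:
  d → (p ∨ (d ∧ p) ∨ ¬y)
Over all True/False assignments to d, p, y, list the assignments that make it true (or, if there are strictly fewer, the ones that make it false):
is false only for:
  d=True, p=False, y=True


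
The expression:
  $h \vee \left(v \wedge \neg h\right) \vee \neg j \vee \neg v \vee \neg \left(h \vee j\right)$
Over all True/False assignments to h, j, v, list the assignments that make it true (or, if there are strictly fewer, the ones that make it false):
is always true.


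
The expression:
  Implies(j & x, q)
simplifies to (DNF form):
q | ~j | ~x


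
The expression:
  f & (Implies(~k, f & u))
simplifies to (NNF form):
f & (k | u)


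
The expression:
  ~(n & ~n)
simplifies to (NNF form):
True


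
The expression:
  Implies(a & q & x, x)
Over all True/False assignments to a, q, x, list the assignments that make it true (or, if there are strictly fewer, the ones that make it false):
is always true.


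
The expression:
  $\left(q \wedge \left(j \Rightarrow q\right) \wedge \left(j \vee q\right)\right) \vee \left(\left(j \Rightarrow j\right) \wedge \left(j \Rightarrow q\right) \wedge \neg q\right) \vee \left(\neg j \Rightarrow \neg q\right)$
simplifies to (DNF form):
$\text{True}$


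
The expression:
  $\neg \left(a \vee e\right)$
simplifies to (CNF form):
$\neg a \wedge \neg e$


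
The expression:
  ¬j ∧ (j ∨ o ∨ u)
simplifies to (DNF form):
(o ∧ ¬j) ∨ (u ∧ ¬j)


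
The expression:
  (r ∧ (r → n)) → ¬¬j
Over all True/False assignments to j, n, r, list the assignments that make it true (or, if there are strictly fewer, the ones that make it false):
is false only for:
  j=False, n=True, r=True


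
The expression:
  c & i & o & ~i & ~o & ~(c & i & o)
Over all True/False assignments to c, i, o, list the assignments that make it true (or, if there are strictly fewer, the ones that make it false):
is never true.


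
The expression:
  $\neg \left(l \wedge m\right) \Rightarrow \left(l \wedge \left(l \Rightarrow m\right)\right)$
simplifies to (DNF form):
$l \wedge m$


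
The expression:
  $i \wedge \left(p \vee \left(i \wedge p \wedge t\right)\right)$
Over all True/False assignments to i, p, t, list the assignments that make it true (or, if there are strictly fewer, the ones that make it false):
is true only for:
  i=True, p=True, t=False;
  i=True, p=True, t=True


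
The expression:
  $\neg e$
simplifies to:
$\neg e$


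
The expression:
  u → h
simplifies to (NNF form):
h ∨ ¬u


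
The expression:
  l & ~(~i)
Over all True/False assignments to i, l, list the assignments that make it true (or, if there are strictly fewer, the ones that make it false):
is true only for:
  i=True, l=True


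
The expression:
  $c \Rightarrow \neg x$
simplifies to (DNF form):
$\neg c \vee \neg x$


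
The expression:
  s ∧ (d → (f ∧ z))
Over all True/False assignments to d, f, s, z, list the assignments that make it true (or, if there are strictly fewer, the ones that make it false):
is true only for:
  d=False, f=False, s=True, z=False;
  d=False, f=False, s=True, z=True;
  d=False, f=True, s=True, z=False;
  d=False, f=True, s=True, z=True;
  d=True, f=True, s=True, z=True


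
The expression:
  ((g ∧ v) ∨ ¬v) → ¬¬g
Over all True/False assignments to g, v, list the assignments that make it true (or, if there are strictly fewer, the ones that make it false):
is false only for:
  g=False, v=False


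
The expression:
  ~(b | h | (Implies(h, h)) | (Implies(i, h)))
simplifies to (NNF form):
False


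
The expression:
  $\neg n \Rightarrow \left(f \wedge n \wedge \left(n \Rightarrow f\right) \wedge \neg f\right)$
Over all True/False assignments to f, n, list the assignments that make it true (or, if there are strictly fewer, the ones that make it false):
is true only for:
  f=False, n=True;
  f=True, n=True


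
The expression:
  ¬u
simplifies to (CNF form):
¬u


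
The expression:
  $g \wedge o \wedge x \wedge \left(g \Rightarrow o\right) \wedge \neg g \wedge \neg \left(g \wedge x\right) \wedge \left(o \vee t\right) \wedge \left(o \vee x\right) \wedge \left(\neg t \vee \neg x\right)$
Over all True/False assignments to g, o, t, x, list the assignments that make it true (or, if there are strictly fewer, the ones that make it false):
is never true.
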